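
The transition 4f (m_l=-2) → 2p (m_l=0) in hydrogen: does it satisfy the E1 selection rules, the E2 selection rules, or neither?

E2

Δl = 1 − 3 = -2; l_i + l_f = 4.
Δm_l = +2.
E1 (Δl = ±1, |Δm_l| ≤ 1): not satisfied.
E2 (Δl = 0,±2, l_i+l_f ≥ 2, |Δm_l| ≤ 2): satisfied.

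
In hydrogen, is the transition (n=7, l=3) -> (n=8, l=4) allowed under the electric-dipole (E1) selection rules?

allowed

l: 3 → 4 (Δl = +1). Δl = ±1 ✓.
All E1 selection rules are satisfied.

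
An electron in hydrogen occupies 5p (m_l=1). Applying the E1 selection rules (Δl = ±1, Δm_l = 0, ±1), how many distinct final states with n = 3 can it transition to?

E1 requires Δl = ±1, so l_f ∈ {0, 2}; with 0 ≤ l_f ≤ n_f−1 = 2, the allowed l_f values are {0, 2}.
For l_f = 0: m_f ∈ {m_i−1, m_i, m_i+1} ∩ [−0, 0] = {0} → 1 state.
For l_f = 2: m_f ∈ {m_i−1, m_i, m_i+1} ∩ [−2, 2] = {0, 1, 2} → 3 states.
Total: 4.

4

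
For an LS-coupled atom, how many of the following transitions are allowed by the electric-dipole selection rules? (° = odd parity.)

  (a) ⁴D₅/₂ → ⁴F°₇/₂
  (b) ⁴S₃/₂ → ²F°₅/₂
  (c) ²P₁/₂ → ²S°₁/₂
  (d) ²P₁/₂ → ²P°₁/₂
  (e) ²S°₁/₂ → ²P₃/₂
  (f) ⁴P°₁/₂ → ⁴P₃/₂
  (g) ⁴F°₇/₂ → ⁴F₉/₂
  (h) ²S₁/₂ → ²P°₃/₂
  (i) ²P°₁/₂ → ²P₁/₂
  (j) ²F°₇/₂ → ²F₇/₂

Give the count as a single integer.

(a) allowed
(b) forbidden (ΔS, ΔL fail)
(c) allowed
(d) allowed
(e) allowed
(f) allowed
(g) allowed
(h) allowed
(i) allowed
(j) allowed
Total allowed: 9 of 10.

9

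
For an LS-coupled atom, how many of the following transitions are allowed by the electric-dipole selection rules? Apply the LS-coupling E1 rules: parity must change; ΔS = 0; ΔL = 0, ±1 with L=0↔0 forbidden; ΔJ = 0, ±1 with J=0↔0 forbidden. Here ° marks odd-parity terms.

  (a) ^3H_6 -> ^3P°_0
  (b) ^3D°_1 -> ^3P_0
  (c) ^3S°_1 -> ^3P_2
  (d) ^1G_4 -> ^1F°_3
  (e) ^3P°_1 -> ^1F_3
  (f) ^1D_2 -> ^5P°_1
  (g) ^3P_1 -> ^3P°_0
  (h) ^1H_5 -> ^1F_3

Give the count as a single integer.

(a) forbidden (ΔL, ΔJ fail)
(b) allowed
(c) allowed
(d) allowed
(e) forbidden (ΔS, ΔL, ΔJ fail)
(f) forbidden (ΔS fails)
(g) allowed
(h) forbidden (parity, ΔL, ΔJ fail)
Total allowed: 4 of 8.

4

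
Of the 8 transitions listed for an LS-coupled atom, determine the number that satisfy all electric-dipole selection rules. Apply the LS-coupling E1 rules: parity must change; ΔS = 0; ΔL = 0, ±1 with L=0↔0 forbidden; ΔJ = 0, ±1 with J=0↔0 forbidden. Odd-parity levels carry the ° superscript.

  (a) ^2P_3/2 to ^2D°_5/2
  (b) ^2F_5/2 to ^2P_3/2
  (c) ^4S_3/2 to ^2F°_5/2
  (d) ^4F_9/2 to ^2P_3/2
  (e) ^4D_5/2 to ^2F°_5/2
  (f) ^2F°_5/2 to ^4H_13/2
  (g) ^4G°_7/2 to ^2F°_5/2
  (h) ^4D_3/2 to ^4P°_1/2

(a) allowed
(b) forbidden (parity, ΔL fail)
(c) forbidden (ΔS, ΔL fail)
(d) forbidden (parity, ΔS, ΔL, ΔJ fail)
(e) forbidden (ΔS fails)
(f) forbidden (ΔS, ΔL, ΔJ fail)
(g) forbidden (parity, ΔS fail)
(h) allowed
Total allowed: 2 of 8.

2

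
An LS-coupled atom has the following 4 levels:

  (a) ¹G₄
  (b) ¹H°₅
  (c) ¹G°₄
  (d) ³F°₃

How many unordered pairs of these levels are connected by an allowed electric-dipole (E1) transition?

(a)–(b): allowed.
(a)–(c): allowed.
(a)–(d): forbidden (ΔS).
(b)–(c): forbidden (parity).
(b)–(d): forbidden (parity, ΔS, ΔL, ΔJ).
(c)–(d): forbidden (parity, ΔS).
Allowed pairs: 2 of 6.

2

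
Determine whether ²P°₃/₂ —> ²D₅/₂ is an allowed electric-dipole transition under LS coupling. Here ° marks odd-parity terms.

Parity must change: odd → even — passes.
ΔS = 0: S: 1/2 → 1/2 — passes.
ΔL = 0, ±1 (not L=0↔0): L: 1 → 2, ΔL = +1 — passes.
ΔJ = 0, ±1 (not J=0↔0): J: 3/2 → 5/2, ΔJ = +1 — passes.
All four E1 rules are satisfied.

allowed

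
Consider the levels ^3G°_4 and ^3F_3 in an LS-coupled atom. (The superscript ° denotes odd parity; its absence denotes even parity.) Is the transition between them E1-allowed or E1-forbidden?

allowed

Initial level: S=1, L=4, J=4, parity odd. Final level: S=1, L=3, J=3, parity even.
ΔL = 0, ±1 (not L=0↔0): L: 4 → 3, ΔL = -1 — ok.
ΔS = 0: S: 1 → 1 — ok.
Parity must change: odd → even — ok.
ΔJ = 0, ±1 (not J=0↔0): J: 4 → 3, ΔJ = -1 — ok.
All four E1 rules are satisfied.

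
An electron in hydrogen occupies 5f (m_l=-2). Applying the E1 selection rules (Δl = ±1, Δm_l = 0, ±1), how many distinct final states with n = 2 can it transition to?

0

E1 requires l_f ∈ {2, 4}, but neither lies in [0, 1], so no final state is reachable.
Total: 0.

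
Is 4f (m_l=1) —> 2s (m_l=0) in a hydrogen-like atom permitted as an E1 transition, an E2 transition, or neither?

Δl = 0 − 3 = -3; l_i + l_f = 3.
Δm_l = -1.
E1 (Δl = ±1, |Δm_l| ≤ 1): not satisfied.
E2 (Δl = 0,±2, l_i+l_f ≥ 2, |Δm_l| ≤ 2): not satisfied.

neither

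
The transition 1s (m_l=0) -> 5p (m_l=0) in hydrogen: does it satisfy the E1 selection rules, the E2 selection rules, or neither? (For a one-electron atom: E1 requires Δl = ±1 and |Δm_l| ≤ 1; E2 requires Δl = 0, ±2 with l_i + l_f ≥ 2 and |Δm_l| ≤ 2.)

Δl = 1 − 0 = +1; l_i + l_f = 1.
Δm_l = +0.
E1 (Δl = ±1, |Δm_l| ≤ 1): satisfied.
E2 (Δl = 0,±2, l_i+l_f ≥ 2, |Δm_l| ≤ 2): not satisfied.

E1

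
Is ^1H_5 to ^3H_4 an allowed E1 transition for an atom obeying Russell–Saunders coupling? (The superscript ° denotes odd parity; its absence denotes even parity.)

forbidden

ΔS = 0: S: 0 → 1 — fails.
ΔL = 0, ±1 (not L=0↔0): L: 5 → 5, ΔL = +0 — ok.
ΔJ = 0, ±1 (not J=0↔0): J: 5 → 4, ΔJ = -1 — ok.
Parity must change: even → even — fails.
Rule(s) violated: parity, ΔS.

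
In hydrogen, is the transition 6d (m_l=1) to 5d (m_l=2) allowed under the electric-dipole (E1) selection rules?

forbidden

l: 2 → 2 (Δl = +0). Δl = ±1 fails.
m_l: 1 → 2 (Δm_l = +1). |Δm_l| ≤ 1 ok.
The transition is electric-dipole forbidden.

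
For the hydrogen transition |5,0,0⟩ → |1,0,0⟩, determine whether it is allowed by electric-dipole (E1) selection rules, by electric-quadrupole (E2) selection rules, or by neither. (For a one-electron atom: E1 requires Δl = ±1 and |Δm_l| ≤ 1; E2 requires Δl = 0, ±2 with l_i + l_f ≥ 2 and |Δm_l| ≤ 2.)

neither

Δl = 0 − 0 = +0; l_i + l_f = 0.
Δm_l = +0.
E1 (Δl = ±1, |Δm_l| ≤ 1): not satisfied.
E2 (Δl = 0,±2, l_i+l_f ≥ 2, |Δm_l| ≤ 2): not satisfied.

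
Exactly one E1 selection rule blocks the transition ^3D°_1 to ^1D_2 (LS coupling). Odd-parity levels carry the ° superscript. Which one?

Initial level: S=1, L=2, J=1, parity odd. Final level: S=0, L=2, J=2, parity even.
Parity must change: odd → even — ok.
ΔS = 0: S: 1 → 0 — fails.
ΔL = 0, ±1 (not L=0↔0): L: 2 → 2, ΔL = +0 — ok.
ΔJ = 0, ±1 (not J=0↔0): J: 1 → 2, ΔJ = +1 — ok.

the ΔS = 0 rule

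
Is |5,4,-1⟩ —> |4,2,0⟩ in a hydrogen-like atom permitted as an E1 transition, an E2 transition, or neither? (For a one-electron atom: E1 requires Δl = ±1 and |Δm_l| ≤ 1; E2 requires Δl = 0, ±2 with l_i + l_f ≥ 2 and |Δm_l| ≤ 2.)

Δl = 2 − 4 = -2; l_i + l_f = 6.
Δm_l = +1.
E1 (Δl = ±1, |Δm_l| ≤ 1): not satisfied.
E2 (Δl = 0,±2, l_i+l_f ≥ 2, |Δm_l| ≤ 2): satisfied.

E2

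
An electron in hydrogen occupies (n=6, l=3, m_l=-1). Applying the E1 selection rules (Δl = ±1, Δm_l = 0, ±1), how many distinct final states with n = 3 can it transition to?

E1 requires Δl = ±1, so l_f ∈ {2, 4}; with 0 ≤ l_f ≤ n_f−1 = 2, the allowed l_f values are {2}.
For l_f = 2: m_f ∈ {m_i−1, m_i, m_i+1} ∩ [−2, 2] = {-2, -1, 0} → 3 states.
Total: 3.

3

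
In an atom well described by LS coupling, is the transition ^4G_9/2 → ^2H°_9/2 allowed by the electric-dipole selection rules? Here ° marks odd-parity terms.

forbidden

Parity must change: even → odd — ✓.
ΔS = 0: S: 3/2 → 1/2 — ✗.
ΔL = 0, ±1 (not L=0↔0): L: 4 → 5, ΔL = +1 — ✓.
ΔJ = 0, ±1 (not J=0↔0): J: 9/2 → 9/2, ΔJ = +0 — ✓.
Rule(s) violated: ΔS.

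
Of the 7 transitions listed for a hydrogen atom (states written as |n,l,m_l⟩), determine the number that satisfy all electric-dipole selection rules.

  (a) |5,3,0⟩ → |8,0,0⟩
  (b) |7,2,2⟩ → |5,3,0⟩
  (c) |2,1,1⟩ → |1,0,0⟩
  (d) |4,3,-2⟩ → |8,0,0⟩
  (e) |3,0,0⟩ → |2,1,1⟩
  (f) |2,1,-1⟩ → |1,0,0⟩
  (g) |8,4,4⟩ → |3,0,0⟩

3

(a) forbidden — Δl = -3 (E1 requires Δl = ±1)
(b) forbidden — Δm_l = -2 (E1 requires Δm_l = 0, ±1)
(c) allowed
(d) forbidden — Δl = -3 (E1 requires Δl = ±1); Δm_l = +2 (E1 requires Δm_l = 0, ±1)
(e) allowed
(f) allowed
(g) forbidden — Δl = -4 (E1 requires Δl = ±1); Δm_l = -4 (E1 requires Δm_l = 0, ±1)
Total allowed: 3 of 7.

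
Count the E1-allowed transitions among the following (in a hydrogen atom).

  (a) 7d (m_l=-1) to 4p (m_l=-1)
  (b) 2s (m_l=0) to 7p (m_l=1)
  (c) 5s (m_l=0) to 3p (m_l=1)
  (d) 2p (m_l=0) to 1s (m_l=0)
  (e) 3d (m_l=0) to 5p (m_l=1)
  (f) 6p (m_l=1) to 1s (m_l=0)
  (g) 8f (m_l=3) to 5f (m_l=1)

6

(a) allowed
(b) allowed
(c) allowed
(d) allowed
(e) allowed
(f) allowed
(g) forbidden — Δl = +0 (E1 requires Δl = ±1); Δm_l = -2 (E1 requires Δm_l = 0, ±1)
Total allowed: 6 of 7.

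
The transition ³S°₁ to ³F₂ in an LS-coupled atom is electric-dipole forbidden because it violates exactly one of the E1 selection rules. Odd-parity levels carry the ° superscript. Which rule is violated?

the ΔL = 0, ±1 rule

Reading off the term symbols: S 1→1, L 0→3, J 1→2, parity odd→even.
Parity must change: odd → even — ✓.
ΔS = 0: S: 1 → 1 — ✓.
ΔL = 0, ±1 (not L=0↔0): L: 0 → 3, ΔL = +3 — ✗.
ΔJ = 0, ±1 (not J=0↔0): J: 1 → 2, ΔJ = +1 — ✓.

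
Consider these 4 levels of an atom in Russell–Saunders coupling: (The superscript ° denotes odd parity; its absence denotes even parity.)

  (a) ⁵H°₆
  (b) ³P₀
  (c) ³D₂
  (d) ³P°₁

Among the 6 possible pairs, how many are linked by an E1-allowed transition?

2

(a)–(b): forbidden (ΔS, ΔL, ΔJ).
(a)–(c): forbidden (ΔS, ΔL, ΔJ).
(a)–(d): forbidden (parity, ΔS, ΔL, ΔJ).
(b)–(c): forbidden (parity, ΔJ).
(b)–(d): allowed.
(c)–(d): allowed.
Allowed pairs: 2 of 6.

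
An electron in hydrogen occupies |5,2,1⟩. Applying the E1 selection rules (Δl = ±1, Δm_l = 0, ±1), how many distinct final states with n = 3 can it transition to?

2

E1 requires Δl = ±1, so l_f ∈ {1, 3}; with 0 ≤ l_f ≤ n_f−1 = 2, the allowed l_f values are {1}.
For l_f = 1: m_f ∈ {m_i−1, m_i, m_i+1} ∩ [−1, 1] = {0, 1} → 2 states.
Total: 2.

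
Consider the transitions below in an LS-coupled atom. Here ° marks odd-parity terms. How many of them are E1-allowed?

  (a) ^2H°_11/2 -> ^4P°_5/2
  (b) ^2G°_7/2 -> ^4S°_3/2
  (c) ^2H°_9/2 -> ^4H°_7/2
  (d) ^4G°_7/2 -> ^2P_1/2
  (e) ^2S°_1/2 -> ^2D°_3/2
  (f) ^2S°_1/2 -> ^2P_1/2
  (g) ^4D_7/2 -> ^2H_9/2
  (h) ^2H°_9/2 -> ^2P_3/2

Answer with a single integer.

(a) forbidden (parity, ΔS, ΔL, ΔJ fail)
(b) forbidden (parity, ΔS, ΔL, ΔJ fail)
(c) forbidden (parity, ΔS fail)
(d) forbidden (ΔS, ΔL, ΔJ fail)
(e) forbidden (parity, ΔL fail)
(f) allowed
(g) forbidden (parity, ΔS, ΔL fail)
(h) forbidden (ΔL, ΔJ fail)
Total allowed: 1 of 8.

1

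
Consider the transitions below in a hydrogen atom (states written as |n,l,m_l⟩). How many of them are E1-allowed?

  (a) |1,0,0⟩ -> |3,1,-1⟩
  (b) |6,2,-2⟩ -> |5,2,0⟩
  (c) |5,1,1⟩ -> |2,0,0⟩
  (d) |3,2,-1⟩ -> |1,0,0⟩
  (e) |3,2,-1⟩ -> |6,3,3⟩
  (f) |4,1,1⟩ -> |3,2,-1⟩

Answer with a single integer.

2

(a) allowed
(b) forbidden — Δl = +0 (E1 requires Δl = ±1); Δm_l = +2 (E1 requires Δm_l = 0, ±1)
(c) allowed
(d) forbidden — Δl = -2 (E1 requires Δl = ±1)
(e) forbidden — Δm_l = +4 (E1 requires Δm_l = 0, ±1)
(f) forbidden — Δm_l = -2 (E1 requires Δm_l = 0, ±1)
Total allowed: 2 of 6.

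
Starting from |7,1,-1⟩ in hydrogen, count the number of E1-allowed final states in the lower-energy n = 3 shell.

E1 requires Δl = ±1, so l_f ∈ {0, 2}; with 0 ≤ l_f ≤ n_f−1 = 2, the allowed l_f values are {0, 2}.
For l_f = 0: m_f ∈ {m_i−1, m_i, m_i+1} ∩ [−0, 0] = {0} → 1 state.
For l_f = 2: m_f ∈ {m_i−1, m_i, m_i+1} ∩ [−2, 2] = {-2, -1, 0} → 3 states.
Total: 4.

4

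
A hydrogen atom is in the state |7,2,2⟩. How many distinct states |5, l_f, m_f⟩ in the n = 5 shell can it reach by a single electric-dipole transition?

E1 requires Δl = ±1, so l_f ∈ {1, 3}; with 0 ≤ l_f ≤ n_f−1 = 4, the allowed l_f values are {1, 3}.
For l_f = 1: m_f ∈ {m_i−1, m_i, m_i+1} ∩ [−1, 1] = {1} → 1 state.
For l_f = 3: m_f ∈ {m_i−1, m_i, m_i+1} ∩ [−3, 3] = {1, 2, 3} → 3 states.
Total: 4.

4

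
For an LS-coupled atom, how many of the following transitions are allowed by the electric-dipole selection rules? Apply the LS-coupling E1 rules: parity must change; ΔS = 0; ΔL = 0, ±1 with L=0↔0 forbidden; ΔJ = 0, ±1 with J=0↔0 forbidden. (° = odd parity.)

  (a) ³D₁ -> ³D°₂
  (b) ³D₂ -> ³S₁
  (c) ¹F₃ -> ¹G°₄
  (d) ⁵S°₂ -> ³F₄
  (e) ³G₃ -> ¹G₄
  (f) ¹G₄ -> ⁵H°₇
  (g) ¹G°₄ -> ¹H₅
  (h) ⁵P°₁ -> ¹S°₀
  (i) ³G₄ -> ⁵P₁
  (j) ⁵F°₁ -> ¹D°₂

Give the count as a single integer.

(a) allowed
(b) forbidden (parity, ΔL fail)
(c) allowed
(d) forbidden (ΔS, ΔL, ΔJ fail)
(e) forbidden (parity, ΔS fail)
(f) forbidden (ΔS, ΔJ fail)
(g) allowed
(h) forbidden (parity, ΔS fail)
(i) forbidden (parity, ΔS, ΔL, ΔJ fail)
(j) forbidden (parity, ΔS fail)
Total allowed: 3 of 10.

3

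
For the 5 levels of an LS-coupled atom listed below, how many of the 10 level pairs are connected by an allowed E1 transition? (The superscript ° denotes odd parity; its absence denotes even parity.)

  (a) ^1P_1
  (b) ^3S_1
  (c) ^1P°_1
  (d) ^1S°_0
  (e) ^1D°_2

3

(a)–(b): forbidden (parity, ΔS).
(a)–(c): allowed.
(a)–(d): allowed.
(a)–(e): allowed.
(b)–(c): forbidden (ΔS).
(b)–(d): forbidden (ΔS, ΔL).
(b)–(e): forbidden (ΔS, ΔL).
(c)–(d): forbidden (parity).
(c)–(e): forbidden (parity).
(d)–(e): forbidden (parity, ΔL, ΔJ).
Allowed pairs: 3 of 10.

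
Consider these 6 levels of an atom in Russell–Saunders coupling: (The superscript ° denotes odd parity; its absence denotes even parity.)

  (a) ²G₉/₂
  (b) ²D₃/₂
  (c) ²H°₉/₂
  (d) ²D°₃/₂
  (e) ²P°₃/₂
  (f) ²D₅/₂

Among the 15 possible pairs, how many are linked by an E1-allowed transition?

5

(a)–(b): forbidden (parity, ΔL, ΔJ).
(a)–(c): allowed.
(a)–(d): forbidden (ΔL, ΔJ).
(a)–(e): forbidden (ΔL, ΔJ).
(a)–(f): forbidden (parity, ΔL, ΔJ).
(b)–(c): forbidden (ΔL, ΔJ).
(b)–(d): allowed.
(b)–(e): allowed.
(b)–(f): forbidden (parity).
(c)–(d): forbidden (parity, ΔL, ΔJ).
(c)–(e): forbidden (parity, ΔL, ΔJ).
(c)–(f): forbidden (ΔL, ΔJ).
(d)–(e): forbidden (parity).
(d)–(f): allowed.
(e)–(f): allowed.
Allowed pairs: 5 of 15.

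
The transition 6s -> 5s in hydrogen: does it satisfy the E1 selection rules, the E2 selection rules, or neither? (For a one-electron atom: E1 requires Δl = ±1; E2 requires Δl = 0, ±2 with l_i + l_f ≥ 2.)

neither

Δl = 0 − 0 = +0; l_i + l_f = 0.
E1 (Δl = ±1): not satisfied.
E2 (Δl = 0,±2, l_i+l_f ≥ 2): not satisfied.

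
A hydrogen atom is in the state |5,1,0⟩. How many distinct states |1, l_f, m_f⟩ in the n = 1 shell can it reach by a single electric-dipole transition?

E1 requires Δl = ±1, so l_f ∈ {0, 2}; with 0 ≤ l_f ≤ n_f−1 = 0, the allowed l_f values are {0}.
For l_f = 0: m_f ∈ {m_i−1, m_i, m_i+1} ∩ [−0, 0] = {0} → 1 state.
Total: 1.

1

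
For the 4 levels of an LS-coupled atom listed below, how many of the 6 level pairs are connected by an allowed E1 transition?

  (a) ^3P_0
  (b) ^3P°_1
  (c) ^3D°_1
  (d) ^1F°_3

(a)–(b): allowed.
(a)–(c): allowed.
(a)–(d): forbidden (ΔS, ΔL, ΔJ).
(b)–(c): forbidden (parity).
(b)–(d): forbidden (parity, ΔS, ΔL, ΔJ).
(c)–(d): forbidden (parity, ΔS, ΔJ).
Allowed pairs: 2 of 6.

2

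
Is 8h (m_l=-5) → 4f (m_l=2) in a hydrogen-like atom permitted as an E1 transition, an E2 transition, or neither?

neither

Δl = 3 − 5 = -2; l_i + l_f = 8.
Δm_l = +7.
E1 (Δl = ±1, |Δm_l| ≤ 1): not satisfied.
E2 (Δl = 0,±2, l_i+l_f ≥ 2, |Δm_l| ≤ 2): not satisfied.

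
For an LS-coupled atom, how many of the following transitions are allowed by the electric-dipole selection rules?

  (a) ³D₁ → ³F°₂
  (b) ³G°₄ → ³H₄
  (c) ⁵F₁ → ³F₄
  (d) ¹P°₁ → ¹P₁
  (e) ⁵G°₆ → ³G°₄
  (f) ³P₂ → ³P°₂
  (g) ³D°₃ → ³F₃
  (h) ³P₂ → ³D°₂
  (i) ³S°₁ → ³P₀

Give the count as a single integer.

(a) allowed
(b) allowed
(c) forbidden (parity, ΔS, ΔJ fail)
(d) allowed
(e) forbidden (parity, ΔS, ΔJ fail)
(f) allowed
(g) allowed
(h) allowed
(i) allowed
Total allowed: 7 of 9.

7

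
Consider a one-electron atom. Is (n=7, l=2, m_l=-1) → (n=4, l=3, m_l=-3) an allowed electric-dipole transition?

forbidden

Δl = 3 − 2 = +1; the E1 rule Δl = ±1 is ok.
m_l: -1 → -3 (Δm_l = -2). |Δm_l| ≤ 1 fails.
The transition is electric-dipole forbidden.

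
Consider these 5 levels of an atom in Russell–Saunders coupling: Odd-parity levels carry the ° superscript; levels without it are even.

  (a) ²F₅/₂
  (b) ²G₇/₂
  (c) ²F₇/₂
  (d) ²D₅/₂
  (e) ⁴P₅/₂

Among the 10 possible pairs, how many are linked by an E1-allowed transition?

0

(a)–(b): forbidden (parity).
(a)–(c): forbidden (parity).
(a)–(d): forbidden (parity).
(a)–(e): forbidden (parity, ΔS, ΔL).
(b)–(c): forbidden (parity).
(b)–(d): forbidden (parity, ΔL).
(b)–(e): forbidden (parity, ΔS, ΔL).
(c)–(d): forbidden (parity).
(c)–(e): forbidden (parity, ΔS, ΔL).
(d)–(e): forbidden (parity, ΔS).
Allowed pairs: 0 of 10.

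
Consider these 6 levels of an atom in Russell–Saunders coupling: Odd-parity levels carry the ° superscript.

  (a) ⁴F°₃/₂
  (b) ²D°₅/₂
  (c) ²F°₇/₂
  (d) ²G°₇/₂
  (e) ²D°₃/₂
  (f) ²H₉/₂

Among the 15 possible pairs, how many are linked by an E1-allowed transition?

1

(a)–(b): forbidden (parity, ΔS).
(a)–(c): forbidden (parity, ΔS, ΔJ).
(a)–(d): forbidden (parity, ΔS, ΔJ).
(a)–(e): forbidden (parity, ΔS).
(a)–(f): forbidden (ΔS, ΔL, ΔJ).
(b)–(c): forbidden (parity).
(b)–(d): forbidden (parity, ΔL).
(b)–(e): forbidden (parity).
(b)–(f): forbidden (ΔL, ΔJ).
(c)–(d): forbidden (parity).
(c)–(e): forbidden (parity, ΔJ).
(c)–(f): forbidden (ΔL).
(d)–(e): forbidden (parity, ΔL, ΔJ).
(d)–(f): allowed.
(e)–(f): forbidden (ΔL, ΔJ).
Allowed pairs: 1 of 15.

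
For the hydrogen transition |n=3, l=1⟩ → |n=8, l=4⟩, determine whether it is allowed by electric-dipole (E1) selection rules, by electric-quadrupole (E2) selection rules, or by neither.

neither

Δl = 4 − 1 = +3; l_i + l_f = 5.
E1 (Δl = ±1): not satisfied.
E2 (Δl = 0,±2, l_i+l_f ≥ 2): not satisfied.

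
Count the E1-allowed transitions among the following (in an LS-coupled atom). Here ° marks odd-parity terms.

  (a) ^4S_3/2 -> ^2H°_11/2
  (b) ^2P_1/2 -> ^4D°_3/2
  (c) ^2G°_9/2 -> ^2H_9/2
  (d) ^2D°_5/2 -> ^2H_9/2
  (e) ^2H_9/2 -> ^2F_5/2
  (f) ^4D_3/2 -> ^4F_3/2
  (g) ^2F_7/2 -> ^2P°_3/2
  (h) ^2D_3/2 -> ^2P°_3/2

2

(a) forbidden (ΔS, ΔL, ΔJ fail)
(b) forbidden (ΔS fails)
(c) allowed
(d) forbidden (ΔL, ΔJ fail)
(e) forbidden (parity, ΔL, ΔJ fail)
(f) forbidden (parity fails)
(g) forbidden (ΔL, ΔJ fail)
(h) allowed
Total allowed: 2 of 8.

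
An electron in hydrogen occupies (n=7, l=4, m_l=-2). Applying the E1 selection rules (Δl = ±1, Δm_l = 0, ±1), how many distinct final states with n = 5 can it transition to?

E1 requires Δl = ±1, so l_f ∈ {3, 5}; with 0 ≤ l_f ≤ n_f−1 = 4, the allowed l_f values are {3}.
For l_f = 3: m_f ∈ {m_i−1, m_i, m_i+1} ∩ [−3, 3] = {-3, -2, -1} → 3 states.
Total: 3.

3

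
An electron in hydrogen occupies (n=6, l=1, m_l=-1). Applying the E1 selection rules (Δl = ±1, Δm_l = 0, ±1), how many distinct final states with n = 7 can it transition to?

E1 requires Δl = ±1, so l_f ∈ {0, 2}; with 0 ≤ l_f ≤ n_f−1 = 6, the allowed l_f values are {0, 2}.
For l_f = 0: m_f ∈ {m_i−1, m_i, m_i+1} ∩ [−0, 0] = {0} → 1 state.
For l_f = 2: m_f ∈ {m_i−1, m_i, m_i+1} ∩ [−2, 2] = {-2, -1, 0} → 3 states.
Total: 4.

4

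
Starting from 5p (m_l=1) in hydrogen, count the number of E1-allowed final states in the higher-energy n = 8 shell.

E1 requires Δl = ±1, so l_f ∈ {0, 2}; with 0 ≤ l_f ≤ n_f−1 = 7, the allowed l_f values are {0, 2}.
For l_f = 0: m_f ∈ {m_i−1, m_i, m_i+1} ∩ [−0, 0] = {0} → 1 state.
For l_f = 2: m_f ∈ {m_i−1, m_i, m_i+1} ∩ [−2, 2] = {0, 1, 2} → 3 states.
Total: 4.

4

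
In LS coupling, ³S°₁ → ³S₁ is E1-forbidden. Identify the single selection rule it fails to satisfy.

Parity must change: odd → even — satisfied.
ΔS = 0: S: 1 → 1 — satisfied.
ΔL = 0, ±1 (not L=0↔0): L: 0 → 0, ΔL = +0 — violated.
ΔJ = 0, ±1 (not J=0↔0): J: 1 → 1, ΔJ = +0 — satisfied.

the L=0 ↔ L=0 exclusion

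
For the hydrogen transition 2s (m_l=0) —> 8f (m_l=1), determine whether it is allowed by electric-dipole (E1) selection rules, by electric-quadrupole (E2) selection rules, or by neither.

neither

Δl = 3 − 0 = +3; l_i + l_f = 3.
Δm_l = +1.
E1 (Δl = ±1, |Δm_l| ≤ 1): not satisfied.
E2 (Δl = 0,±2, l_i+l_f ≥ 2, |Δm_l| ≤ 2): not satisfied.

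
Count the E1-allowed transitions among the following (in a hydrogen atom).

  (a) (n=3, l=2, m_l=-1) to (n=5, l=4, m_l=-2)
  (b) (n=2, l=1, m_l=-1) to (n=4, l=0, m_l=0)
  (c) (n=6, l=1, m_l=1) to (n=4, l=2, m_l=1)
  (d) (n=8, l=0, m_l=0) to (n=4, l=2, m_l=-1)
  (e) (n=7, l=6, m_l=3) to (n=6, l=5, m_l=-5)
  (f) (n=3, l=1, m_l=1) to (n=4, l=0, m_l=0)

3

(a) forbidden — Δl = +2 (E1 requires Δl = ±1)
(b) allowed
(c) allowed
(d) forbidden — Δl = +2 (E1 requires Δl = ±1)
(e) forbidden — Δm_l = -8 (E1 requires Δm_l = 0, ±1)
(f) allowed
Total allowed: 3 of 6.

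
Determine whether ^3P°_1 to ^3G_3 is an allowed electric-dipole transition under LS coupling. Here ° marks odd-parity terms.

Reading off the term symbols: S 1→1, L 1→4, J 1→3, parity odd→even.
Parity must change: odd → even — ok.
ΔS = 0: S: 1 → 1 — ok.
ΔL = 0, ±1 (not L=0↔0): L: 1 → 4, ΔL = +3 — fails.
ΔJ = 0, ±1 (not J=0↔0): J: 1 → 3, ΔJ = +2 — fails.
Rule(s) violated: ΔL, ΔJ.

forbidden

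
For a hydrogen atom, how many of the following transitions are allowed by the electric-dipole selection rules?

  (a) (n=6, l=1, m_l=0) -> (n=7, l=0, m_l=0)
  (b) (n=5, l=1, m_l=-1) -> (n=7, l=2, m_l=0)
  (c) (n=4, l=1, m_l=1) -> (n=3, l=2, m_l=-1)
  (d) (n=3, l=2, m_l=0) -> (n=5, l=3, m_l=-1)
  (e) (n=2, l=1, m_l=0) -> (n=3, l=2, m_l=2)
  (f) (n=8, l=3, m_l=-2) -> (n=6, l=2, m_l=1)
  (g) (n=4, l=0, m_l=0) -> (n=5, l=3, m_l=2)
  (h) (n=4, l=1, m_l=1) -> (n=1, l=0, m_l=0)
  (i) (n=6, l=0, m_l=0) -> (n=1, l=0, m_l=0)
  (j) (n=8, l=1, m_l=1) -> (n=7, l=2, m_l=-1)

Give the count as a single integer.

4

(a) allowed
(b) allowed
(c) forbidden — Δm_l = -2 (E1 requires Δm_l = 0, ±1)
(d) allowed
(e) forbidden — Δm_l = +2 (E1 requires Δm_l = 0, ±1)
(f) forbidden — Δm_l = +3 (E1 requires Δm_l = 0, ±1)
(g) forbidden — Δl = +3 (E1 requires Δl = ±1); Δm_l = +2 (E1 requires Δm_l = 0, ±1)
(h) allowed
(i) forbidden — Δl = +0 (E1 requires Δl = ±1)
(j) forbidden — Δm_l = -2 (E1 requires Δm_l = 0, ±1)
Total allowed: 4 of 10.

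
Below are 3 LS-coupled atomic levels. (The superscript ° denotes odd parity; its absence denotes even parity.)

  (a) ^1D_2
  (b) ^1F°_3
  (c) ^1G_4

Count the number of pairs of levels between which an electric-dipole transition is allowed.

(a)–(b): allowed.
(a)–(c): forbidden (parity, ΔL, ΔJ).
(b)–(c): allowed.
Allowed pairs: 2 of 3.

2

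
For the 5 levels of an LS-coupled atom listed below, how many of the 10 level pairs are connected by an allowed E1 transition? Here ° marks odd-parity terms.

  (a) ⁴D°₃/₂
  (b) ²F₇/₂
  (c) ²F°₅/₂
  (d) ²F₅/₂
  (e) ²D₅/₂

(a)–(b): forbidden (ΔS, ΔJ).
(a)–(c): forbidden (parity, ΔS).
(a)–(d): forbidden (ΔS).
(a)–(e): forbidden (ΔS).
(b)–(c): allowed.
(b)–(d): forbidden (parity).
(b)–(e): forbidden (parity).
(c)–(d): allowed.
(c)–(e): allowed.
(d)–(e): forbidden (parity).
Allowed pairs: 3 of 10.

3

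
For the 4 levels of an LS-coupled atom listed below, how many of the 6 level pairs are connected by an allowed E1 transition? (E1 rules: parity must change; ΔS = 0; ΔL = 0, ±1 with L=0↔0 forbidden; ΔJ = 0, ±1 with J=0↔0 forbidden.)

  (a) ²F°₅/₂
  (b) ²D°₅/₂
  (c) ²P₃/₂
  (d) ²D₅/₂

3

(a)–(b): forbidden (parity).
(a)–(c): forbidden (ΔL).
(a)–(d): allowed.
(b)–(c): allowed.
(b)–(d): allowed.
(c)–(d): forbidden (parity).
Allowed pairs: 3 of 6.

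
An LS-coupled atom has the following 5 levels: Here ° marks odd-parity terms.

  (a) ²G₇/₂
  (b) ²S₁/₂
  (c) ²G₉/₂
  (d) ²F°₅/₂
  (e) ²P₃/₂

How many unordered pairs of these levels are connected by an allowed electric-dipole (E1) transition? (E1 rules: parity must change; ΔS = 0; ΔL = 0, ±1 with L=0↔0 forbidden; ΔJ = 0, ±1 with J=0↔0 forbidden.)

(a)–(b): forbidden (parity, ΔL, ΔJ).
(a)–(c): forbidden (parity).
(a)–(d): allowed.
(a)–(e): forbidden (parity, ΔL, ΔJ).
(b)–(c): forbidden (parity, ΔL, ΔJ).
(b)–(d): forbidden (ΔL, ΔJ).
(b)–(e): forbidden (parity).
(c)–(d): forbidden (ΔJ).
(c)–(e): forbidden (parity, ΔL, ΔJ).
(d)–(e): forbidden (ΔL).
Allowed pairs: 1 of 10.

1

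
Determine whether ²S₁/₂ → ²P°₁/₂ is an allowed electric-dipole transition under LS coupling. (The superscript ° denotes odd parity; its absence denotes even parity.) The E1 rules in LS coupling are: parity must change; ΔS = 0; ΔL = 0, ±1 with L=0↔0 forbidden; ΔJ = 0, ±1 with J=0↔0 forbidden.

allowed

Reading off the term symbols: S 1/2→1/2, L 0→1, J 1/2→1/2, parity even→odd.
Parity must change: even → odd — ✓.
ΔS = 0: S: 1/2 → 1/2 — ✓.
ΔL = 0, ±1 (not L=0↔0): L: 0 → 1, ΔL = +1 — ✓.
ΔJ = 0, ±1 (not J=0↔0): J: 1/2 → 1/2, ΔJ = +0 — ✓.
All four E1 rules are satisfied.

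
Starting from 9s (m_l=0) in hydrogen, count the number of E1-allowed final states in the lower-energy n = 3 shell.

3

E1 requires Δl = ±1, so l_f ∈ {-1, 1}; with 0 ≤ l_f ≤ n_f−1 = 2, the allowed l_f values are {1}.
For l_f = 1: m_f ∈ {m_i−1, m_i, m_i+1} ∩ [−1, 1] = {-1, 0, 1} → 3 states.
Total: 3.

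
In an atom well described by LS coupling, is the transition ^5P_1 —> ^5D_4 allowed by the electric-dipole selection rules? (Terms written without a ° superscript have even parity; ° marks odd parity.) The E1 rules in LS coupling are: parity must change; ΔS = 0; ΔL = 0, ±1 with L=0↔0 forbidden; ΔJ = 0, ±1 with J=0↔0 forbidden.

Initial level: S=2, L=1, J=1, parity even. Final level: S=2, L=2, J=4, parity even.
Parity must change: even → even — ✗.
ΔS = 0: S: 2 → 2 — ✓.
ΔL = 0, ±1 (not L=0↔0): L: 1 → 2, ΔL = +1 — ✓.
ΔJ = 0, ±1 (not J=0↔0): J: 1 → 4, ΔJ = +3 — ✗.
Rule(s) violated: parity, ΔJ.

forbidden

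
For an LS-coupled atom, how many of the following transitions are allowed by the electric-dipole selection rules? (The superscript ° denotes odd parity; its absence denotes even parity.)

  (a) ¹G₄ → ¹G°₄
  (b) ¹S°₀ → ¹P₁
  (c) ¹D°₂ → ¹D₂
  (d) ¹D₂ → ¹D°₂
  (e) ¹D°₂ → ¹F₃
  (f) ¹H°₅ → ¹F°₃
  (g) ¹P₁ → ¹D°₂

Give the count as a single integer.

(a) allowed
(b) allowed
(c) allowed
(d) allowed
(e) allowed
(f) forbidden (parity, ΔL, ΔJ fail)
(g) allowed
Total allowed: 6 of 7.

6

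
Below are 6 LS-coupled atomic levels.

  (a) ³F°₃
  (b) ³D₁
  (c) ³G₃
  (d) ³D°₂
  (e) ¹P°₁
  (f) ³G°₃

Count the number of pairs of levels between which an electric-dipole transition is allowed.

3

(a)–(b): forbidden (ΔJ).
(a)–(c): allowed.
(a)–(d): forbidden (parity).
(a)–(e): forbidden (parity, ΔS, ΔL, ΔJ).
(a)–(f): forbidden (parity).
(b)–(c): forbidden (parity, ΔL, ΔJ).
(b)–(d): allowed.
(b)–(e): forbidden (ΔS).
(b)–(f): forbidden (ΔL, ΔJ).
(c)–(d): forbidden (ΔL).
(c)–(e): forbidden (ΔS, ΔL, ΔJ).
(c)–(f): allowed.
(d)–(e): forbidden (parity, ΔS).
(d)–(f): forbidden (parity, ΔL).
(e)–(f): forbidden (parity, ΔS, ΔL, ΔJ).
Allowed pairs: 3 of 15.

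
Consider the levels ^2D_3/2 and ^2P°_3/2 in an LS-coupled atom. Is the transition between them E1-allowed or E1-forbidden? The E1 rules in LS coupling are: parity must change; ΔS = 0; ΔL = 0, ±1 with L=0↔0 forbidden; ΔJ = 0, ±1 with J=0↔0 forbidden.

allowed

Parity must change: even → odd — ok.
ΔS = 0: S: 1/2 → 1/2 — ok.
ΔL = 0, ±1 (not L=0↔0): L: 2 → 1, ΔL = -1 — ok.
ΔJ = 0, ±1 (not J=0↔0): J: 3/2 → 3/2, ΔJ = +0 — ok.
All four E1 rules are satisfied.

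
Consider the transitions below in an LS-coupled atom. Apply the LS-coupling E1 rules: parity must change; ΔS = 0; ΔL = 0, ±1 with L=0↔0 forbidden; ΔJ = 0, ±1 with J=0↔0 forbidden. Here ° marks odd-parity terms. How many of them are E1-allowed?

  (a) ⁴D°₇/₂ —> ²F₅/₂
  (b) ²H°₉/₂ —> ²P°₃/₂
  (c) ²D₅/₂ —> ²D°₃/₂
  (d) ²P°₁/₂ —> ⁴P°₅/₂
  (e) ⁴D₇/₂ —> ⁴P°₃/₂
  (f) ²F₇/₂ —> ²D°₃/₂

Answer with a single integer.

(a) forbidden (ΔS fails)
(b) forbidden (parity, ΔL, ΔJ fail)
(c) allowed
(d) forbidden (parity, ΔS, ΔJ fail)
(e) forbidden (ΔJ fails)
(f) forbidden (ΔJ fails)
Total allowed: 1 of 6.

1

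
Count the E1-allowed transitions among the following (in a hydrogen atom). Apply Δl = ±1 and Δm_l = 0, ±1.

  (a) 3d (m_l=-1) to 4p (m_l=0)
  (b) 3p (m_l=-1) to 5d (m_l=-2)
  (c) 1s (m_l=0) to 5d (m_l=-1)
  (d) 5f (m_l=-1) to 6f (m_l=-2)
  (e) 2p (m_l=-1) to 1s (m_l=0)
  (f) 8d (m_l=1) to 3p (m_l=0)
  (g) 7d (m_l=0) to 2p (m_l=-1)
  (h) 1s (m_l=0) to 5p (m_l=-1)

(a) allowed
(b) allowed
(c) forbidden — Δl = +2 (E1 requires Δl = ±1)
(d) forbidden — Δl = +0 (E1 requires Δl = ±1)
(e) allowed
(f) allowed
(g) allowed
(h) allowed
Total allowed: 6 of 8.

6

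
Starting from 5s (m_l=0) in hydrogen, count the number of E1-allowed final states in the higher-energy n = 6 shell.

E1 requires Δl = ±1, so l_f ∈ {-1, 1}; with 0 ≤ l_f ≤ n_f−1 = 5, the allowed l_f values are {1}.
For l_f = 1: m_f ∈ {m_i−1, m_i, m_i+1} ∩ [−1, 1] = {-1, 0, 1} → 3 states.
Total: 3.

3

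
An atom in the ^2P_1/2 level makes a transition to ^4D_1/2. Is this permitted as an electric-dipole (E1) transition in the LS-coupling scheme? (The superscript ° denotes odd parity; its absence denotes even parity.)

Parity must change: even → even — fails.
ΔS = 0: S: 1/2 → 3/2 — fails.
ΔL = 0, ±1 (not L=0↔0): L: 1 → 2, ΔL = +1 — ok.
ΔJ = 0, ±1 (not J=0↔0): J: 1/2 → 1/2, ΔJ = +0 — ok.
Rule(s) violated: parity, ΔS.

forbidden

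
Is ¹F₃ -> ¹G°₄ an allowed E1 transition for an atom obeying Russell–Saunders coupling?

allowed

Initial level: S=0, L=3, J=3, parity even. Final level: S=0, L=4, J=4, parity odd.
Parity must change: even → odd — ✓.
ΔS = 0: S: 0 → 0 — ✓.
ΔL = 0, ±1 (not L=0↔0): L: 3 → 4, ΔL = +1 — ✓.
ΔJ = 0, ±1 (not J=0↔0): J: 3 → 4, ΔJ = +1 — ✓.
All four E1 rules are satisfied.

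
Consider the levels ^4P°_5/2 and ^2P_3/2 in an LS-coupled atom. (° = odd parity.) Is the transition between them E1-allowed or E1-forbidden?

forbidden

Reading off the term symbols: S 3/2→1/2, L 1→1, J 5/2→3/2, parity odd→even.
Parity must change: odd → even — satisfied.
ΔS = 0: S: 3/2 → 1/2 — violated.
ΔL = 0, ±1 (not L=0↔0): L: 1 → 1, ΔL = +0 — satisfied.
ΔJ = 0, ±1 (not J=0↔0): J: 5/2 → 3/2, ΔJ = -1 — satisfied.
Rule(s) violated: ΔS.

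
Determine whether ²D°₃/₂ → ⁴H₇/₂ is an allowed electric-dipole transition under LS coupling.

forbidden

Initial level: S=1/2, L=2, J=3/2, parity odd. Final level: S=3/2, L=5, J=7/2, parity even.
Parity must change: odd → even — ✓.
ΔS = 0: S: 1/2 → 3/2 — ✗.
ΔL = 0, ±1 (not L=0↔0): L: 2 → 5, ΔL = +3 — ✗.
ΔJ = 0, ±1 (not J=0↔0): J: 3/2 → 7/2, ΔJ = +2 — ✗.
Rule(s) violated: ΔS, ΔL, ΔJ.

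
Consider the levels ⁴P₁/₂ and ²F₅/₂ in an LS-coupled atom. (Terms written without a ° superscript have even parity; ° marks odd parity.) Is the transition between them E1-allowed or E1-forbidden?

forbidden

Parity must change: even → even — ✗.
ΔS = 0: S: 3/2 → 1/2 — ✗.
ΔL = 0, ±1 (not L=0↔0): L: 1 → 3, ΔL = +2 — ✗.
ΔJ = 0, ±1 (not J=0↔0): J: 1/2 → 5/2, ΔJ = +2 — ✗.
Rule(s) violated: parity, ΔS, ΔL, ΔJ.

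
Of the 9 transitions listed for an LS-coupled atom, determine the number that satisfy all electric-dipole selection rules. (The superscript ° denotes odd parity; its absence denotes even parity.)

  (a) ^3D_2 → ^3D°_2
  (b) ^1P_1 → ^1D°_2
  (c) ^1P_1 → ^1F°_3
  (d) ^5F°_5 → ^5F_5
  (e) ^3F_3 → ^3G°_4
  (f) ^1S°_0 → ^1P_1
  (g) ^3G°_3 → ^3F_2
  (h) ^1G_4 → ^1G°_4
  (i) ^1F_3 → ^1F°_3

8

(a) allowed
(b) allowed
(c) forbidden (ΔL, ΔJ fail)
(d) allowed
(e) allowed
(f) allowed
(g) allowed
(h) allowed
(i) allowed
Total allowed: 8 of 9.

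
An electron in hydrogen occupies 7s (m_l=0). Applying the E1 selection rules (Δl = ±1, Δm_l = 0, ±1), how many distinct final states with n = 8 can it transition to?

3

E1 requires Δl = ±1, so l_f ∈ {-1, 1}; with 0 ≤ l_f ≤ n_f−1 = 7, the allowed l_f values are {1}.
For l_f = 1: m_f ∈ {m_i−1, m_i, m_i+1} ∩ [−1, 1] = {-1, 0, 1} → 3 states.
Total: 3.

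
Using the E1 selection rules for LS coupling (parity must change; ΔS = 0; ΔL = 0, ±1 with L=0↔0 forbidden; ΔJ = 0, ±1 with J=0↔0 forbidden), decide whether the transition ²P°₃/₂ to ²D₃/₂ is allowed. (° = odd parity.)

Parity must change: odd → even — passes.
ΔS = 0: S: 1/2 → 1/2 — passes.
ΔL = 0, ±1 (not L=0↔0): L: 1 → 2, ΔL = +1 — passes.
ΔJ = 0, ±1 (not J=0↔0): J: 3/2 → 3/2, ΔJ = +0 — passes.
All four E1 rules are satisfied.

allowed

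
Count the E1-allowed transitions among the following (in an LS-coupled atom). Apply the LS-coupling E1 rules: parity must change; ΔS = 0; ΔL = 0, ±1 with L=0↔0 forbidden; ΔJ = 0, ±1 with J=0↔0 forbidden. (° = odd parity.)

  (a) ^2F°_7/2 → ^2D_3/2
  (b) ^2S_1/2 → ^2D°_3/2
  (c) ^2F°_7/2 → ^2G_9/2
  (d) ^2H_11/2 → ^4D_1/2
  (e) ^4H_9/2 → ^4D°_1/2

(a) forbidden (ΔJ fails)
(b) forbidden (ΔL fails)
(c) allowed
(d) forbidden (parity, ΔS, ΔL, ΔJ fail)
(e) forbidden (ΔL, ΔJ fail)
Total allowed: 1 of 5.

1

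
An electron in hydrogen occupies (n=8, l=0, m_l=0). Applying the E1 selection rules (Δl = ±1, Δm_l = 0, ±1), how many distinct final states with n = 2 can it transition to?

3

E1 requires Δl = ±1, so l_f ∈ {-1, 1}; with 0 ≤ l_f ≤ n_f−1 = 1, the allowed l_f values are {1}.
For l_f = 1: m_f ∈ {m_i−1, m_i, m_i+1} ∩ [−1, 1] = {-1, 0, 1} → 3 states.
Total: 3.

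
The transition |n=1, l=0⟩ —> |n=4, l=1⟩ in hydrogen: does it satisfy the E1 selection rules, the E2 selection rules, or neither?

E1

Δl = 1 − 0 = +1; l_i + l_f = 1.
E1 (Δl = ±1): satisfied.
E2 (Δl = 0,±2, l_i+l_f ≥ 2): not satisfied.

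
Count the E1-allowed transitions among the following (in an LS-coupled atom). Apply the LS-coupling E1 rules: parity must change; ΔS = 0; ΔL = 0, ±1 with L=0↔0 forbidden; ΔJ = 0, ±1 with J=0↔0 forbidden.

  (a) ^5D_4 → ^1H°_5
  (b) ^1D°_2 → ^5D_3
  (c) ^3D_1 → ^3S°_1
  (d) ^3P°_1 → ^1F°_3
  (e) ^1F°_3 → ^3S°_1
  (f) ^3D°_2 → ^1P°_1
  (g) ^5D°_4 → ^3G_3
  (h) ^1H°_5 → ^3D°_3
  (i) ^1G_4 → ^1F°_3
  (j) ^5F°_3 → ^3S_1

1

(a) forbidden (ΔS, ΔL fail)
(b) forbidden (ΔS fails)
(c) forbidden (ΔL fails)
(d) forbidden (parity, ΔS, ΔL, ΔJ fail)
(e) forbidden (parity, ΔS, ΔL, ΔJ fail)
(f) forbidden (parity, ΔS fail)
(g) forbidden (ΔS, ΔL fail)
(h) forbidden (parity, ΔS, ΔL, ΔJ fail)
(i) allowed
(j) forbidden (ΔS, ΔL, ΔJ fail)
Total allowed: 1 of 10.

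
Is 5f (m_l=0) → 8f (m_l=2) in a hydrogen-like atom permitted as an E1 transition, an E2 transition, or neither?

Δl = 3 − 3 = +0; l_i + l_f = 6.
Δm_l = +2.
E1 (Δl = ±1, |Δm_l| ≤ 1): not satisfied.
E2 (Δl = 0,±2, l_i+l_f ≥ 2, |Δm_l| ≤ 2): satisfied.

E2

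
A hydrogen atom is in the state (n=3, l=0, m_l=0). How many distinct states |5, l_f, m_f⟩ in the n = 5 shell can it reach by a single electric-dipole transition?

E1 requires Δl = ±1, so l_f ∈ {-1, 1}; with 0 ≤ l_f ≤ n_f−1 = 4, the allowed l_f values are {1}.
For l_f = 1: m_f ∈ {m_i−1, m_i, m_i+1} ∩ [−1, 1] = {-1, 0, 1} → 3 states.
Total: 3.

3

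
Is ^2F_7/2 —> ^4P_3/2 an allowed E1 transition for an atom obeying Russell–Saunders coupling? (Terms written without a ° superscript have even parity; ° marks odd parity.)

forbidden

Parity must change: even → even — violated.
ΔS = 0: S: 1/2 → 3/2 — violated.
ΔL = 0, ±1 (not L=0↔0): L: 3 → 1, ΔL = -2 — violated.
ΔJ = 0, ±1 (not J=0↔0): J: 7/2 → 3/2, ΔJ = -2 — violated.
Rule(s) violated: parity, ΔS, ΔL, ΔJ.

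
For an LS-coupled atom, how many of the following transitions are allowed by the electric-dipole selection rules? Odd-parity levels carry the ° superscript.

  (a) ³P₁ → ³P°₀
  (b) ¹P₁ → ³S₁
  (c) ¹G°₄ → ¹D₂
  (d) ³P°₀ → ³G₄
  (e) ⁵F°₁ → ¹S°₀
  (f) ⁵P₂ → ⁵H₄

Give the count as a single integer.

(a) allowed
(b) forbidden (parity, ΔS fail)
(c) forbidden (ΔL, ΔJ fail)
(d) forbidden (ΔL, ΔJ fail)
(e) forbidden (parity, ΔS, ΔL fail)
(f) forbidden (parity, ΔL, ΔJ fail)
Total allowed: 1 of 6.

1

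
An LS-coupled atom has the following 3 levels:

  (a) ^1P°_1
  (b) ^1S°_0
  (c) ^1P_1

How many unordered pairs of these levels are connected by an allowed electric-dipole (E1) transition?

2

(a)–(b): forbidden (parity).
(a)–(c): allowed.
(b)–(c): allowed.
Allowed pairs: 2 of 3.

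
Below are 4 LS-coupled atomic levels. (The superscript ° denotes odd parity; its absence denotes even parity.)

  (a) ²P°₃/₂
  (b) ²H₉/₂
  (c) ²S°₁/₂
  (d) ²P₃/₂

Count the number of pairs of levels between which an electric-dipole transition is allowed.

2

(a)–(b): forbidden (ΔL, ΔJ).
(a)–(c): forbidden (parity).
(a)–(d): allowed.
(b)–(c): forbidden (ΔL, ΔJ).
(b)–(d): forbidden (parity, ΔL, ΔJ).
(c)–(d): allowed.
Allowed pairs: 2 of 6.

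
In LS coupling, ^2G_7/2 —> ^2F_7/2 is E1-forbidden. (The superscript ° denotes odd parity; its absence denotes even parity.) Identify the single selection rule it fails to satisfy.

parity

ΔJ = 0, ±1 (not J=0↔0): J: 7/2 → 7/2, ΔJ = +0 — ok.
ΔL = 0, ±1 (not L=0↔0): L: 4 → 3, ΔL = -1 — ok.
Parity must change: even → even — fails.
ΔS = 0: S: 1/2 → 1/2 — ok.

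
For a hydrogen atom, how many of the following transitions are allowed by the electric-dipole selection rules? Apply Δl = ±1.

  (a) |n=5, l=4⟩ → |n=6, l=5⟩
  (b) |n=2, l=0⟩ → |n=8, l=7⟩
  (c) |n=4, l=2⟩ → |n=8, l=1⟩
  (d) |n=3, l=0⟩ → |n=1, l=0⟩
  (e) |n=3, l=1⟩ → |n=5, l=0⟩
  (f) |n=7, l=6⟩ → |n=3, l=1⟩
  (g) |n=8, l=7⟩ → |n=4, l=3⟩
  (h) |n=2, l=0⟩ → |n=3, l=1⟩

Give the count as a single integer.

(a) allowed
(b) forbidden — Δl = +7 (E1 requires Δl = ±1)
(c) allowed
(d) forbidden — Δl = +0 (E1 requires Δl = ±1)
(e) allowed
(f) forbidden — Δl = -5 (E1 requires Δl = ±1)
(g) forbidden — Δl = -4 (E1 requires Δl = ±1)
(h) allowed
Total allowed: 4 of 8.

4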